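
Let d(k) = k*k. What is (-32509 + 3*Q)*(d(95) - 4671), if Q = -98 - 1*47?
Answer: -143438176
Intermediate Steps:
d(k) = k²
Q = -145 (Q = -98 - 47 = -145)
(-32509 + 3*Q)*(d(95) - 4671) = (-32509 + 3*(-145))*(95² - 4671) = (-32509 - 435)*(9025 - 4671) = -32944*4354 = -143438176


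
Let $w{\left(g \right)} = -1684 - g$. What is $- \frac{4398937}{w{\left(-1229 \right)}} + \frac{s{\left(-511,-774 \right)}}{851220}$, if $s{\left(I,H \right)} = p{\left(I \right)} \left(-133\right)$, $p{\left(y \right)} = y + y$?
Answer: $\frac{374452499947}{38730510} \approx 9668.2$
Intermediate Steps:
$p{\left(y \right)} = 2 y$
$s{\left(I,H \right)} = - 266 I$ ($s{\left(I,H \right)} = 2 I \left(-133\right) = - 266 I$)
$- \frac{4398937}{w{\left(-1229 \right)}} + \frac{s{\left(-511,-774 \right)}}{851220} = - \frac{4398937}{-1684 - -1229} + \frac{\left(-266\right) \left(-511\right)}{851220} = - \frac{4398937}{-1684 + 1229} + 135926 \cdot \frac{1}{851220} = - \frac{4398937}{-455} + \frac{67963}{425610} = \left(-4398937\right) \left(- \frac{1}{455}\right) + \frac{67963}{425610} = \frac{4398937}{455} + \frac{67963}{425610} = \frac{374452499947}{38730510}$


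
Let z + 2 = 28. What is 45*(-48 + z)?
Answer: -990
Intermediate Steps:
z = 26 (z = -2 + 28 = 26)
45*(-48 + z) = 45*(-48 + 26) = 45*(-22) = -990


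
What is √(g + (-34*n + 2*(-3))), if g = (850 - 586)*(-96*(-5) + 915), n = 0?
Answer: √368274 ≈ 606.86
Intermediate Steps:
g = 368280 (g = 264*(480 + 915) = 264*1395 = 368280)
√(g + (-34*n + 2*(-3))) = √(368280 + (-34*0 + 2*(-3))) = √(368280 + (0 - 6)) = √(368280 - 6) = √368274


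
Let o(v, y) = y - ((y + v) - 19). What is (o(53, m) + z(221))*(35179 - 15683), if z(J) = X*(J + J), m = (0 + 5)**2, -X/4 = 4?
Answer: -138538576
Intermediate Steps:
X = -16 (X = -4*4 = -16)
m = 25 (m = 5**2 = 25)
z(J) = -32*J (z(J) = -16*(J + J) = -32*J)
o(v, y) = 19 - v (o(v, y) = y - ((v + y) - 19) = y - (-19 + v + y) = y + (19 - v - y) = 19 - v)
(o(53, m) + z(221))*(35179 - 15683) = ((19 - 1*53) - 32*221)*(35179 - 15683) = ((19 - 53) - 7072)*19496 = (-34 - 7072)*19496 = -7106*19496 = -138538576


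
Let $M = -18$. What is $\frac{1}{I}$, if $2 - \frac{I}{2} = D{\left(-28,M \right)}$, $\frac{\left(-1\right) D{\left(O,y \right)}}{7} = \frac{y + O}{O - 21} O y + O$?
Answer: $\frac{1}{6236} \approx 0.00016036$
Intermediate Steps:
$D{\left(O,y \right)} = - 7 O - \frac{7 O y \left(O + y\right)}{-21 + O}$ ($D{\left(O,y \right)} = - 7 \left(\frac{y + O}{O - 21} O y + O\right) = - 7 \left(\frac{O + y}{-21 + O} O y + O\right) = - 7 \left(\frac{O \left(O + y\right)}{-21 + O} y + O\right) = - 7 \left(\frac{O y \left(O + y\right)}{-21 + O} + O\right) = - 7 \left(O + \frac{O y \left(O + y\right)}{-21 + O}\right) = - 7 O - \frac{7 O y \left(O + y\right)}{-21 + O}$)
$I = 6236$ ($I = 4 - 2 \cdot 7 \left(-28\right) \frac{1}{-21 - 28} \left(21 - -28 - \left(-18\right)^{2} - \left(-28\right) \left(-18\right)\right) = 4 - 2 \cdot 7 \left(-28\right) \frac{1}{-49} \left(21 + 28 - 324 - 504\right) = 4 - 2 \cdot 7 \left(-28\right) \left(- \frac{1}{49}\right) \left(21 + 28 - 324 - 504\right) = 4 - 2 \cdot 7 \left(-28\right) \left(- \frac{1}{49}\right) \left(-779\right) = 4 - -6232 = 4 + 6232 = 6236$)
$\frac{1}{I} = \frac{1}{6236}$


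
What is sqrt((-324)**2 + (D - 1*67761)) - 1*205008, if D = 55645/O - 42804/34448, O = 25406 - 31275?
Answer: -205008 + sqrt(23761241621641371227)/25271914 ≈ -2.0482e+5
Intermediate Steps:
O = -5869
D = -542018909/50543828 (D = 55645/(-5869) - 42804/34448 = 55645*(-1/5869) - 42804*1/34448 = -55645/5869 - 10701/8612 = -542018909/50543828 ≈ -10.724)
sqrt((-324)**2 + (D - 1*67761)) - 1*205008 = sqrt((-324)**2 + (-542018909/50543828 - 1*67761)) - 1*205008 = sqrt(104976 + (-542018909/50543828 - 67761)) - 205008 = sqrt(104976 - 3425442348017/50543828) - 205008 = sqrt(1880446540111/50543828) - 205008 = sqrt(23761241621641371227)/25271914 - 205008 = -205008 + sqrt(23761241621641371227)/25271914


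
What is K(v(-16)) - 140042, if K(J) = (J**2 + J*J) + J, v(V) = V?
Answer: -139546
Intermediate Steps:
K(J) = J + 2*J**2 (K(J) = (J**2 + J**2) + J = 2*J**2 + J = J + 2*J**2)
K(v(-16)) - 140042 = -16*(1 + 2*(-16)) - 140042 = -16*(1 - 32) - 140042 = -16*(-31) - 140042 = 496 - 140042 = -139546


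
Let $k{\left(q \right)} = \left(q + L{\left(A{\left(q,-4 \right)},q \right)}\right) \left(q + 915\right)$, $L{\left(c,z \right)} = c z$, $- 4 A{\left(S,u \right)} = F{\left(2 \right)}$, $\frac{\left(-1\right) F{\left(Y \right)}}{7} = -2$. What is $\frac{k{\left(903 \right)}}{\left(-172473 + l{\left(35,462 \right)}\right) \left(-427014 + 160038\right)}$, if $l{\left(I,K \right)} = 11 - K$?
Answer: $- \frac{152005}{1709872512} \approx -8.8898 \cdot 10^{-5}$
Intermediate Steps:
$F{\left(Y \right)} = 14$ ($F{\left(Y \right)} = \left(-7\right) \left(-2\right) = 14$)
$A{\left(S,u \right)} = - \frac{7}{2}$ ($A{\left(S,u \right)} = \left(- \frac{1}{4}\right) 14 = - \frac{7}{2}$)
$k{\left(q \right)} = - \frac{5 q \left(915 + q\right)}{2}$ ($k{\left(q \right)} = \left(q - \frac{7 q}{2}\right) \left(q + 915\right) = - \frac{5 q}{2} \left(915 + q\right) = - \frac{5 q \left(915 + q\right)}{2}$)
$\frac{k{\left(903 \right)}}{\left(-172473 + l{\left(35,462 \right)}\right) \left(-427014 + 160038\right)} = \frac{\frac{5}{2} \cdot 903 \left(-915 - 903\right)}{\left(-172473 + \left(11 - 462\right)\right) \left(-427014 + 160038\right)} = \frac{\frac{5}{2} \cdot 903 \left(-915 - 903\right)}{\left(-172473 + \left(11 - 462\right)\right) \left(-266976\right)} = \frac{\frac{5}{2} \cdot 903 \left(-1818\right)}{\left(-172473 - 451\right) \left(-266976\right)} = - \frac{4104135}{\left(-172924\right) \left(-266976\right)} = - \frac{4104135}{46166557824} = \left(-4104135\right) \frac{1}{46166557824} = - \frac{152005}{1709872512}$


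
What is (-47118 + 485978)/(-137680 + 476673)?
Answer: 438860/338993 ≈ 1.2946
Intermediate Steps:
(-47118 + 485978)/(-137680 + 476673) = 438860/338993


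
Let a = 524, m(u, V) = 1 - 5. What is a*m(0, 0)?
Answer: -2096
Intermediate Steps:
m(u, V) = -4
a*m(0, 0) = 524*(-4) = -2096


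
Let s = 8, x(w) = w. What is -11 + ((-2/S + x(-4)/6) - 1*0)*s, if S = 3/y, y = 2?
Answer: -27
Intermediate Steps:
S = 3/2 ≈ 1.5000
-11 + ((-2/S + x(-4)/6) - 1*0)*s = -11 + ((-2/3/2 - 4/6) - 1*0)*8 = -11 + ((-2*⅔ - 4*⅙) + 0)*8 = -11 + ((-4/3 - ⅔) + 0)*8 = -11 + (-2 + 0)*8 = -11 - 2*8 = -11 - 16 = -27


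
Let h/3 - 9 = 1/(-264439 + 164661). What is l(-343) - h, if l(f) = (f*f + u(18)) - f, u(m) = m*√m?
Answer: 11770311773/99778 + 54*√2 ≈ 1.1804e+5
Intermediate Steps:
u(m) = m^(3/2)
h = 2694003/99778 (h = 27 + 3/(-264439 + 164661) = 27 + 3/(-99778) = 27 + 3*(-1/99778) = 27 - 3/99778 = 2694003/99778 ≈ 27.000)
l(f) = f² - f + 54*√2 (l(f) = (f*f + 18^(3/2)) - f = (f² + 54*√2) - f = f² - f + 54*√2)
l(-343) - h = ((-343)² - 1*(-343) + 54*√2) - 1*2694003/99778 = (117649 + 343 + 54*√2) - 2694003/99778 = (117992 + 54*√2) - 2694003/99778 = 11770311773/99778 + 54*√2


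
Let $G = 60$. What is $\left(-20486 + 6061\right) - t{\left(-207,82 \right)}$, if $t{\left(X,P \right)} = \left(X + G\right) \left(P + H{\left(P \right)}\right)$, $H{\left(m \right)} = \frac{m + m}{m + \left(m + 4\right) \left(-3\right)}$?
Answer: $- \frac{110351}{44} \approx -2508.0$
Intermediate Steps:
$H{\left(m \right)} = \frac{2 m}{-12 - 2 m}$ ($H{\left(m \right)} = \frac{2 m}{m + \left(4 + m\right) \left(-3\right)} = \frac{2 m}{m - \left(12 + 3 m\right)} = \frac{2 m}{-12 - 2 m}$)
$t{\left(X,P \right)} = \left(60 + X\right) \left(P - \frac{P}{6 + P}\right)$ ($t{\left(X,P \right)} = \left(X + 60\right) \left(P - \frac{P}{6 + P}\right) = \left(60 + X\right) \left(P - \frac{P}{6 + P}\right)$)
$\left(-20486 + 6061\right) - t{\left(-207,82 \right)} = \left(-20486 + 6061\right) - \frac{82 \left(-60 - -207 + \left(6 + 82\right) \left(60 - 207\right)\right)}{6 + 82} = -14425 - \frac{82 \left(-60 + 207 + 88 \left(-147\right)\right)}{88} = -14425 - 82 \cdot \frac{1}{88} \left(-60 + 207 - 12936\right) = -14425 - 82 \cdot \frac{1}{88} \left(-12789\right) = -14425 - - \frac{524349}{44} = -14425 + \frac{524349}{44} = - \frac{110351}{44}$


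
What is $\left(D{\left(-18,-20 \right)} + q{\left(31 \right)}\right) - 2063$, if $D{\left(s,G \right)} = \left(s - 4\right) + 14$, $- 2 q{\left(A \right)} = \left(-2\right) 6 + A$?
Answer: $- \frac{4161}{2} \approx -2080.5$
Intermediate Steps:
$q{\left(A \right)} = 6 - \frac{A}{2}$ ($q{\left(A \right)} = - \frac{\left(-2\right) 6 + A}{2} = - \frac{-12 + A}{2} = 6 - \frac{A}{2}$)
$D{\left(s,G \right)} = 10 + s$ ($D{\left(s,G \right)} = \left(-4 + s\right) + 14 = 10 + s$)
$\left(D{\left(-18,-20 \right)} + q{\left(31 \right)}\right) - 2063 = \left(\left(10 - 18\right) + \left(6 - \frac{31}{2}\right)\right) - 2063 = \left(-8 + \left(6 - \frac{31}{2}\right)\right) - 2063 = \left(-8 - \frac{19}{2}\right) - 2063 = - \frac{35}{2} - 2063 = - \frac{4161}{2}$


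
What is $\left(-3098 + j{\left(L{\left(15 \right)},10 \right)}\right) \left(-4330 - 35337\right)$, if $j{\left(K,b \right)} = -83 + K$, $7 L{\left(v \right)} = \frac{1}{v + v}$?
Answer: $\frac{26497913003}{210} \approx 1.2618 \cdot 10^{8}$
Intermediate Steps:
$L{\left(v \right)} = \frac{1}{14 v}$ ($L{\left(v \right)} = \frac{1}{7 \left(v + v\right)} = \frac{1}{7 \cdot 2 v} = \frac{\frac{1}{2} \frac{1}{v}}{7} = \frac{1}{14 v}$)
$\left(-3098 + j{\left(L{\left(15 \right)},10 \right)}\right) \left(-4330 - 35337\right) = \left(-3098 - \left(83 - \frac{1}{14 \cdot 15}\right)\right) \left(-4330 - 35337\right) = \left(-3098 + \left(-83 + \frac{1}{14} \cdot \frac{1}{15}\right)\right) \left(-39667\right) = \left(-3098 + \left(-83 + \frac{1}{210}\right)\right) \left(-39667\right) = \left(-3098 - \frac{17429}{210}\right) \left(-39667\right) = \left(- \frac{668009}{210}\right) \left(-39667\right) = \frac{26497913003}{210}$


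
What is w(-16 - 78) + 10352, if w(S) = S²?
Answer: 19188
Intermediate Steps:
w(-16 - 78) + 10352 = (-16 - 78)² + 10352 = (-94)² + 10352 = 8836 + 10352 = 19188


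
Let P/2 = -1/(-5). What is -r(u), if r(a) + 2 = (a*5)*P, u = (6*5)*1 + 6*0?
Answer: -58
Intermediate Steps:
P = 2/5 (P = 2*(-1/(-5)) = 2*(-1*(-1/5)) = 2*(1/5) = 2/5 ≈ 0.40000)
u = 30 (u = 30*1 + 0 = 30 + 0 = 30)
r(a) = -2 + 2*a (r(a) = -2 + (a*5)*(2/5) = -2 + (5*a)*(2/5) = -2 + 2*a)
-r(u) = -(-2 + 2*30) = -(-2 + 60) = -1*58 = -58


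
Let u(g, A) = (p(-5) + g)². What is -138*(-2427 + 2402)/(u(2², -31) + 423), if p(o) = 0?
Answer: 3450/439 ≈ 7.8588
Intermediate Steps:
u(g, A) = g² (u(g, A) = (0 + g)² = g²)
-138*(-2427 + 2402)/(u(2², -31) + 423) = -138*(-2427 + 2402)/((2²)² + 423) = -(-3450)/(4² + 423) = -(-3450)/(16 + 423) = -(-3450)/439 = -138*(-25/439) = 3450/439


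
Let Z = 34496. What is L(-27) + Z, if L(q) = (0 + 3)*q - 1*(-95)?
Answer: 34510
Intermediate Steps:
L(q) = 95 + 3*q (L(q) = 3*q + 95 = 95 + 3*q)
L(-27) + Z = (95 + 3*(-27)) + 34496 = (95 - 81) + 34496 = 14 + 34496 = 34510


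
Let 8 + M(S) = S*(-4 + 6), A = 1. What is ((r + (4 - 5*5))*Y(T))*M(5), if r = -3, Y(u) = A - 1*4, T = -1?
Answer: 144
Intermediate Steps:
M(S) = -8 + 2*S (M(S) = -8 + S*(-4 + 6) = -8 + S*2 = -8 + 2*S)
Y(u) = -3 (Y(u) = 1 - 1*4 = 1 - 4 = -3)
((r + (4 - 5*5))*Y(T))*M(5) = ((-3 + (4 - 5*5))*(-3))*(-8 + 2*5) = ((-3 + (4 - 25))*(-3))*(-8 + 10) = ((-3 - 21)*(-3))*2 = -24*(-3)*2 = 72*2 = 144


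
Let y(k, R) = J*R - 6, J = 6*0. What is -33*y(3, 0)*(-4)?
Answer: -792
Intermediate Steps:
J = 0
y(k, R) = -6 (y(k, R) = 0*R - 6 = 0 - 6 = -6)
-33*y(3, 0)*(-4) = -33*(-6)*(-4) = 198*(-4) = -792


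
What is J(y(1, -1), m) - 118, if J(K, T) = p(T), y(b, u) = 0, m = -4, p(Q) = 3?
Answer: -115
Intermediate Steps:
J(K, T) = 3
J(y(1, -1), m) - 118 = 3 - 118 = -115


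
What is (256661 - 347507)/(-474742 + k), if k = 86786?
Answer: 45423/193978 ≈ 0.23417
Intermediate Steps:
(256661 - 347507)/(-474742 + k) = (256661 - 347507)/(-474742 + 86786) = -90846/(-387956) = -90846*(-1/387956) = 45423/193978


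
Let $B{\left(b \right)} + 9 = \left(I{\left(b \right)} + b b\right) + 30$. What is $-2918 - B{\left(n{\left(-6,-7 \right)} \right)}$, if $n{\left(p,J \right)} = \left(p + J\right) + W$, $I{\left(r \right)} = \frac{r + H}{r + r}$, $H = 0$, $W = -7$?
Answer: $- \frac{6679}{2} \approx -3339.5$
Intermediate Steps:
$I{\left(r \right)} = \frac{1}{2}$ ($I{\left(r \right)} = \frac{r + 0}{r + r} = \frac{r}{2 r} = r \frac{1}{2 r} = \frac{1}{2}$)
$n{\left(p,J \right)} = -7 + J + p$ ($n{\left(p,J \right)} = \left(p + J\right) - 7 = \left(J + p\right) - 7 = -7 + J + p$)
$B{\left(b \right)} = \frac{43}{2} + b^{2}$ ($B{\left(b \right)} = -9 + \left(\left(\frac{1}{2} + b b\right) + 30\right) = -9 + \left(\left(\frac{1}{2} + b^{2}\right) + 30\right) = -9 + \left(\frac{61}{2} + b^{2}\right) = \frac{43}{2} + b^{2}$)
$-2918 - B{\left(n{\left(-6,-7 \right)} \right)} = -2918 - \left(\frac{43}{2} + \left(-7 - 7 - 6\right)^{2}\right) = -2918 - \left(\frac{43}{2} + \left(-20\right)^{2}\right) = -2918 - \left(\frac{43}{2} + 400\right) = -2918 - \frac{843}{2} = - \frac{6679}{2}$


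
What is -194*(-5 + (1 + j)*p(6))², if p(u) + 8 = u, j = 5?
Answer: -56066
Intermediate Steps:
p(u) = -8 + u
-194*(-5 + (1 + j)*p(6))² = -194*(-5 + (1 + 5)*(-8 + 6))² = -194*(-5 + 6*(-2))² = -194*(-5 - 12)² = -194*(-17)² = -194*289 = -56066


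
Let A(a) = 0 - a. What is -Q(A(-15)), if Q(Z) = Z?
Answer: -15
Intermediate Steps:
A(a) = -a
-Q(A(-15)) = -(-1)*(-15) = -1*15 = -15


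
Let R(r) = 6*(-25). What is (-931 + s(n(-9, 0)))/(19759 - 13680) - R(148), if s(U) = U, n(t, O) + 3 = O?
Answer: 910916/6079 ≈ 149.85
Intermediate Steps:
n(t, O) = -3 + O
R(r) = -150
(-931 + s(n(-9, 0)))/(19759 - 13680) - R(148) = (-931 + (-3 + 0))/(19759 - 13680) - 1*(-150) = (-931 - 3)/6079 + 150 = -934*1/6079 + 150 = -934/6079 + 150 = 910916/6079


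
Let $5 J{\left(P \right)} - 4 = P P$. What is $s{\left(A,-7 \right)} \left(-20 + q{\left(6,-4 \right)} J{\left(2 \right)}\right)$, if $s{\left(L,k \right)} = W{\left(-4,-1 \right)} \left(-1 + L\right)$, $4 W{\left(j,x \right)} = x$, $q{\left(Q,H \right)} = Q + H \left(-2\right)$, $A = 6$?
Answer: $-3$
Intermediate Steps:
$q{\left(Q,H \right)} = Q - 2 H$
$W{\left(j,x \right)} = \frac{x}{4}$
$J{\left(P \right)} = \frac{4}{5} + \frac{P^{2}}{5}$ ($J{\left(P \right)} = \frac{4}{5} + \frac{P P}{5} = \frac{4}{5} + \frac{P^{2}}{5}$)
$s{\left(L,k \right)} = \frac{1}{4} - \frac{L}{4}$ ($s{\left(L,k \right)} = \frac{1}{4} \left(-1\right) \left(-1 + L\right) = - \frac{-1 + L}{4} = \frac{1}{4} - \frac{L}{4}$)
$s{\left(A,-7 \right)} \left(-20 + q{\left(6,-4 \right)} J{\left(2 \right)}\right) = \left(\frac{1}{4} - \frac{3}{2}\right) \left(-20 + \left(6 - -8\right) \left(\frac{4}{5} + \frac{2^{2}}{5}\right)\right) = \left(\frac{1}{4} - \frac{3}{2}\right) \left(-20 + \left(6 + 8\right) \left(\frac{4}{5} + \frac{1}{5} \cdot 4\right)\right) = - \frac{5 \left(-20 + 14 \left(\frac{4}{5} + \frac{4}{5}\right)\right)}{4} = - \frac{5 \left(-20 + 14 \cdot \frac{8}{5}\right)}{4} = - \frac{5 \left(-20 + \frac{112}{5}\right)}{4} = \left(- \frac{5}{4}\right) \frac{12}{5} = -3$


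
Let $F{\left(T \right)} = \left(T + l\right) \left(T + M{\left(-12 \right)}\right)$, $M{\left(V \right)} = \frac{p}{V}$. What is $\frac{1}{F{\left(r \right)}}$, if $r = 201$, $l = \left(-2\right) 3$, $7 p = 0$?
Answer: $\frac{1}{39195} \approx 2.5513 \cdot 10^{-5}$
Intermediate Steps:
$p = 0$ ($p = \frac{1}{7} \cdot 0 = 0$)
$M{\left(V \right)} = 0$ ($M{\left(V \right)} = \frac{0}{V} = 0$)
$l = -6$
$F{\left(T \right)} = T \left(-6 + T\right)$ ($F{\left(T \right)} = \left(T - 6\right) \left(T + 0\right) = \left(-6 + T\right) T = T \left(-6 + T\right)$)
$\frac{1}{F{\left(r \right)}} = \frac{1}{201 \left(-6 + 201\right)} = \frac{1}{201 \cdot 195} = \frac{1}{39195}$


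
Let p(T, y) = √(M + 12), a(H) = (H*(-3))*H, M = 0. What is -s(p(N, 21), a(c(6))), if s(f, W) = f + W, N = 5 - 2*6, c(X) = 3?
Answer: 27 - 2*√3 ≈ 23.536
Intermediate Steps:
a(H) = -3*H² (a(H) = (-3*H)*H = -3*H²)
N = -7 (N = 5 - 12 = -7)
p(T, y) = 2*√3 (p(T, y) = √(0 + 12) = √12 = 2*√3)
s(f, W) = W + f
-s(p(N, 21), a(c(6))) = -(-3*3² + 2*√3) = -(-3*9 + 2*√3) = -(-27 + 2*√3) = 27 - 2*√3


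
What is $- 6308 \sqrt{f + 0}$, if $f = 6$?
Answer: $- 6308 \sqrt{6} \approx -15451.0$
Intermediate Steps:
$- 6308 \sqrt{f + 0} = - 6308 \sqrt{6 + 0} = - 6308 \sqrt{6}$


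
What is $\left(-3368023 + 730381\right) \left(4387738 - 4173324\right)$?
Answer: $-565547371788$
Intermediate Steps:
$\left(-3368023 + 730381\right) \left(4387738 - 4173324\right) = \left(-2637642\right) 214414 = -565547371788$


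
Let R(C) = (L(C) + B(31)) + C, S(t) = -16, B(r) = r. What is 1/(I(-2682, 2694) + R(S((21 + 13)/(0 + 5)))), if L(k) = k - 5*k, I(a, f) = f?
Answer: 1/2773 ≈ 0.00036062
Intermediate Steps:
L(k) = -4*k
R(C) = 31 - 3*C (R(C) = (-4*C + 31) + C = (31 - 4*C) + C = 31 - 3*C)
1/(I(-2682, 2694) + R(S((21 + 13)/(0 + 5)))) = 1/(2694 + (31 - 3*(-16))) = 1/(2694 + (31 + 48)) = 1/(2694 + 79) = 1/2773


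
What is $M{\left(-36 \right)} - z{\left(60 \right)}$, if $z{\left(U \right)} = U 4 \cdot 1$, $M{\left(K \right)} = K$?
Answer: $-276$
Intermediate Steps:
$z{\left(U \right)} = 4 U$ ($z{\left(U \right)} = 4 U 1 = 4 U$)
$M{\left(-36 \right)} - z{\left(60 \right)} = -36 - 4 \cdot 60 = -36 - 240 = -276$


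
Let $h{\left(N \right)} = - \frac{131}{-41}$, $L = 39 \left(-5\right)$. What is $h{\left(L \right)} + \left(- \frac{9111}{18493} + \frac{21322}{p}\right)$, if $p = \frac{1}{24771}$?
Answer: $\frac{400463286271838}{758213} \approx 5.2817 \cdot 10^{8}$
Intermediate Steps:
$p = \frac{1}{24771} \approx 4.037 \cdot 10^{-5}$
$L = -195$
$h{\left(N \right)} = \frac{131}{41}$ ($h{\left(N \right)} = \left(-131\right) \left(- \frac{1}{41}\right) = \frac{131}{41}$)
$h{\left(L \right)} + \left(- \frac{9111}{18493} + \frac{21322}{p}\right) = \frac{131}{41} + \left(- \frac{9111}{18493} + 21322 \frac{1}{\frac{1}{24771}}\right) = \frac{131}{41} + \left(\left(-9111\right) \frac{1}{18493} + 21322 \cdot 24771\right) = \frac{131}{41} + \left(- \frac{9111}{18493} + 528167262\right) = \frac{131}{41} + \frac{9767397167055}{18493} = \frac{400463286271838}{758213}$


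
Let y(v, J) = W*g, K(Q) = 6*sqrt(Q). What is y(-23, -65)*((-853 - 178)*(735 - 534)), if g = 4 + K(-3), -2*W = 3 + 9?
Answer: 4973544 + 7460316*I*sqrt(3) ≈ 4.9735e+6 + 1.2922e+7*I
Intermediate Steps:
W = -6 (W = -(3 + 9)/2 = -1/2*12 = -6)
g = 4 + 6*I*sqrt(3) (g = 4 + 6*sqrt(-3) = 4 + 6*(I*sqrt(3)) = 4 + 6*I*sqrt(3) ≈ 4.0 + 10.392*I)
y(v, J) = -24 - 36*I*sqrt(3) (y(v, J) = -6*(4 + 6*I*sqrt(3)) = -24 - 36*I*sqrt(3))
y(-23, -65)*((-853 - 178)*(735 - 534)) = (-24 - 36*I*sqrt(3))*((-853 - 178)*(735 - 534)) = (-24 - 36*I*sqrt(3))*(-1031*201) = (-24 - 36*I*sqrt(3))*(-207231) = 4973544 + 7460316*I*sqrt(3)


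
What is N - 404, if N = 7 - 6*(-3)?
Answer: -379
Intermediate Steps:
N = 25 (N = 7 + 18 = 25)
N - 404 = 25 - 404 = -379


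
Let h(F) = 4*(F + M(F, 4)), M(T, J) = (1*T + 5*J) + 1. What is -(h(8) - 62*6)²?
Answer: -50176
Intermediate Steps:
M(T, J) = 1 + T + 5*J (M(T, J) = (T + 5*J) + 1 = 1 + T + 5*J)
h(F) = 84 + 8*F (h(F) = 4*(F + (1 + F + 5*4)) = 4*(F + (1 + F + 20)) = 4*(F + (21 + F)) = 4*(21 + 2*F) = 84 + 8*F)
-(h(8) - 62*6)² = -((84 + 8*8) - 62*6)² = -((84 + 64) - 372)² = -(148 - 372)² = -1*(-224)² = -1*50176 = -50176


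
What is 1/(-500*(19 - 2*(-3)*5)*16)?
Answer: -1/392000 ≈ -2.5510e-6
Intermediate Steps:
1/(-500*(19 - 2*(-3)*5)*16) = 1/(-500*(19 + 6*5)*16) = 1/(-500*(19 + 30)*16) = 1/(-24500*16) = 1/(-500*784) = 1/(-392000) = -1/392000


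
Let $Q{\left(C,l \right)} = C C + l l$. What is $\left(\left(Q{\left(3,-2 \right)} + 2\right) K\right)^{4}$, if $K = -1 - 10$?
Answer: $741200625$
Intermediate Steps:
$Q{\left(C,l \right)} = C^{2} + l^{2}$
$K = -11$ ($K = -1 - 10 = -11$)
$\left(\left(Q{\left(3,-2 \right)} + 2\right) K\right)^{4} = \left(\left(\left(3^{2} + \left(-2\right)^{2}\right) + 2\right) \left(-11\right)\right)^{4} = \left(\left(\left(9 + 4\right) + 2\right) \left(-11\right)\right)^{4} = \left(\left(13 + 2\right) \left(-11\right)\right)^{4} = \left(15 \left(-11\right)\right)^{4} = \left(-165\right)^{4} = 741200625$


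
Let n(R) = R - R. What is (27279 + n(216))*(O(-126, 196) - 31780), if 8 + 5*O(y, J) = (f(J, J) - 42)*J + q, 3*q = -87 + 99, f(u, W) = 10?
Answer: -4505836104/5 ≈ -9.0117e+8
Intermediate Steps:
n(R) = 0
q = 4 (q = (-87 + 99)/3 = (⅓)*12 = 4)
O(y, J) = -⅘ - 32*J/5 (O(y, J) = -8/5 + ((10 - 42)*J + 4)/5 = -8/5 + (-32*J + 4)/5 = -8/5 + (4 - 32*J)/5 = -8/5 + (⅘ - 32*J/5) = -⅘ - 32*J/5)
(27279 + n(216))*(O(-126, 196) - 31780) = (27279 + 0)*((-⅘ - 32/5*196) - 31780) = 27279*((-⅘ - 6272/5) - 31780) = 27279*(-6276/5 - 31780) = 27279*(-165176/5) = -4505836104/5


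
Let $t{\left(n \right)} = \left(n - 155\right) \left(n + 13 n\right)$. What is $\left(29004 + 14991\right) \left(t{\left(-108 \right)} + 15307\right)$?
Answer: $18168307185$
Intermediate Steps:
$t{\left(n \right)} = 14 n \left(-155 + n\right)$ ($t{\left(n \right)} = \left(-155 + n\right) 14 n = 14 n \left(-155 + n\right)$)
$\left(29004 + 14991\right) \left(t{\left(-108 \right)} + 15307\right) = \left(29004 + 14991\right) \left(14 \left(-108\right) \left(-155 - 108\right) + 15307\right) = 43995 \left(14 \left(-108\right) \left(-263\right) + 15307\right) = 43995 \left(397656 + 15307\right) = 43995 \cdot 412963 = 18168307185$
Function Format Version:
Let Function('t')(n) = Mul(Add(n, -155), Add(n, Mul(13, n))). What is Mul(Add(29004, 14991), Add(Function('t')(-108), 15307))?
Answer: 18168307185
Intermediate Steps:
Function('t')(n) = Mul(14, n, Add(-155, n)) (Function('t')(n) = Mul(Add(-155, n), Mul(14, n)) = Mul(14, n, Add(-155, n)))
Mul(Add(29004, 14991), Add(Function('t')(-108), 15307)) = Mul(Add(29004, 14991), Add(Mul(14, -108, Add(-155, -108)), 15307)) = Mul(43995, Add(Mul(14, -108, -263), 15307)) = Mul(43995, Add(397656, 15307)) = Mul(43995, 412963) = 18168307185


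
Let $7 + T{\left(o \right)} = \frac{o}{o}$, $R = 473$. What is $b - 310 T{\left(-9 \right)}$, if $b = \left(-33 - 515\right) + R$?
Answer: $1785$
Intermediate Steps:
$T{\left(o \right)} = -6$ ($T{\left(o \right)} = -7 + \frac{o}{o} = -7 + 1 = -6$)
$b = -75$ ($b = \left(-33 - 515\right) + 473 = -548 + 473 = -75$)
$b - 310 T{\left(-9 \right)} = -75 - -1860 = -75 + 1860 = 1785$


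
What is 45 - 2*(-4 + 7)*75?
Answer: -405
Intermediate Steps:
45 - 2*(-4 + 7)*75 = 45 - 2*3*75 = 45 - 6*75 = 45 - 450 = -405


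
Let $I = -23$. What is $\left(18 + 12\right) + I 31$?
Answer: $-683$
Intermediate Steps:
$\left(18 + 12\right) + I 31 = \left(18 + 12\right) - 713 = 30 - 713 = -683$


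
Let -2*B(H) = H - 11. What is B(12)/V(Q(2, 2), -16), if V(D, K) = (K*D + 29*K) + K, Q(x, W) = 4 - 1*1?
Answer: 1/1056 ≈ 0.00094697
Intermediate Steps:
Q(x, W) = 3 (Q(x, W) = 4 - 1 = 3)
B(H) = 11/2 - H/2 (B(H) = -(H - 11)/2 = -(-11 + H)/2 = 11/2 - H/2)
V(D, K) = 30*K + D*K (V(D, K) = (D*K + 29*K) + K = (29*K + D*K) + K = 30*K + D*K)
B(12)/V(Q(2, 2), -16) = (11/2 - ½*12)/((-16*(30 + 3))) = (11/2 - 6)/((-16*33)) = -½/(-528) = -½*(-1/528) = 1/1056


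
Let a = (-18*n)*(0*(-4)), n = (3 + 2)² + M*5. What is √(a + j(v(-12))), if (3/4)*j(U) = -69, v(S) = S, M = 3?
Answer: 2*I*√23 ≈ 9.5917*I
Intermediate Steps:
n = 40 (n = (3 + 2)² + 3*5 = 5² + 15 = 25 + 15 = 40)
j(U) = -92 (j(U) = (4/3)*(-69) = -92)
a = 0 (a = (-18*40)*(0*(-4)) = -720*0 = 0)
√(a + j(v(-12))) = √(0 - 92) = √(-92) = 2*I*√23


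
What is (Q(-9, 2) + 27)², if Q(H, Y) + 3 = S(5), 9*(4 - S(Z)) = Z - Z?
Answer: 784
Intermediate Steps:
S(Z) = 4 (S(Z) = 4 - (Z - Z)/9 = 4 - ⅑*0 = 4 + 0 = 4)
Q(H, Y) = 1 (Q(H, Y) = -3 + 4 = 1)
(Q(-9, 2) + 27)² = (1 + 27)² = 28² = 784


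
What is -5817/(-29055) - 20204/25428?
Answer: -2814824/4735965 ≈ -0.59435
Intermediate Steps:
-5817/(-29055) - 20204/25428 = -5817*(-1/29055) - 20204*1/25428 = 1939/9685 - 5051/6357 = -2814824/4735965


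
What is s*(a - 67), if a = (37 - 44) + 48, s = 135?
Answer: -3510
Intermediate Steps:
a = 41 (a = -7 + 48 = 41)
s*(a - 67) = 135*(41 - 67) = 135*(-26) = -3510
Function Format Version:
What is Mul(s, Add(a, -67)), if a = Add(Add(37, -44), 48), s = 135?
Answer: -3510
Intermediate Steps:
a = 41 (a = Add(-7, 48) = 41)
Mul(s, Add(a, -67)) = Mul(135, Add(41, -67)) = Mul(135, -26) = -3510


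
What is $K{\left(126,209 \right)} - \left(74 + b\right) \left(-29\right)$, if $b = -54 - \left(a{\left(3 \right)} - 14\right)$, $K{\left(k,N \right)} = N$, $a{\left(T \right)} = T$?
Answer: $1108$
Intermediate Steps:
$b = -43$ ($b = -54 - \left(3 - 14\right) = -54 - -11 = -54 + 11 = -43$)
$K{\left(126,209 \right)} - \left(74 + b\right) \left(-29\right) = 209 - \left(74 - 43\right) \left(-29\right) = 209 - 31 \left(-29\right) = 209 - -899 = 209 + 899 = 1108$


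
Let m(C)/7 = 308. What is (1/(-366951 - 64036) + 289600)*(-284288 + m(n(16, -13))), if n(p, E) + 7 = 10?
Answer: -35213976952364268/430987 ≈ -8.1705e+10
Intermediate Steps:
n(p, E) = 3 (n(p, E) = -7 + 10 = 3)
m(C) = 2156 (m(C) = 7*308 = 2156)
(1/(-366951 - 64036) + 289600)*(-284288 + m(n(16, -13))) = (1/(-366951 - 64036) + 289600)*(-284288 + 2156) = (1/(-430987) + 289600)*(-282132) = (-1/430987 + 289600)*(-282132) = (124813835199/430987)*(-282132) = -35213976952364268/430987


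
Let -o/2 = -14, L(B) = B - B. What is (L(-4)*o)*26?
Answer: 0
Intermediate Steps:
L(B) = 0
o = 28 (o = -2*(-14) = 28)
(L(-4)*o)*26 = (0*28)*26 = 0*26 = 0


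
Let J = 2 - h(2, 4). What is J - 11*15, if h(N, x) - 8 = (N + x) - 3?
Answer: -174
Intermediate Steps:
h(N, x) = 5 + N + x (h(N, x) = 8 + ((N + x) - 3) = 8 + (-3 + N + x) = 5 + N + x)
J = -9 (J = 2 - (5 + 2 + 4) = 2 - 1*11 = 2 - 11 = -9)
J - 11*15 = -9 - 11*15 = -9 - 165 = -174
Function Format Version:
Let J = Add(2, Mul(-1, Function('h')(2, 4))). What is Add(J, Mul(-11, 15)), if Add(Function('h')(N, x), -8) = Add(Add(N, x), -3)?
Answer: -174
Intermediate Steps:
Function('h')(N, x) = Add(5, N, x) (Function('h')(N, x) = Add(8, Add(Add(N, x), -3)) = Add(8, Add(-3, N, x)) = Add(5, N, x))
J = -9 (J = Add(2, Mul(-1, Add(5, 2, 4))) = Add(2, Mul(-1, 11)) = Add(2, -11) = -9)
Add(J, Mul(-11, 15)) = Add(-9, Mul(-11, 15)) = Add(-9, -165) = -174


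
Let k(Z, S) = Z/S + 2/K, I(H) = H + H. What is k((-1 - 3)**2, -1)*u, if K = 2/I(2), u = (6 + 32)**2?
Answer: -17328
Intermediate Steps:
I(H) = 2*H
u = 1444 (u = 38**2 = 1444)
K = 1/2 (K = 2/((2*2)) = 2/4 = 2*(1/4) = 1/2 ≈ 0.50000)
k(Z, S) = 4 + Z/S (k(Z, S) = Z/S + 2/(1/2) = Z/S + 2*2 = Z/S + 4 = 4 + Z/S)
k((-1 - 3)**2, -1)*u = (4 + (-1 - 3)**2/(-1))*1444 = (4 + (-4)**2*(-1))*1444 = (4 + 16*(-1))*1444 = (4 - 16)*1444 = -12*1444 = -17328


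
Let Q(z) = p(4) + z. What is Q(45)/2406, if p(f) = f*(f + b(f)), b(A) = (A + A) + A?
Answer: 109/2406 ≈ 0.045303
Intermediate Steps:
b(A) = 3*A (b(A) = 2*A + A = 3*A)
p(f) = 4*f² (p(f) = f*(f + 3*f) = f*(4*f) = 4*f²)
Q(z) = 64 + z (Q(z) = 4*4² + z = 4*16 + z = 64 + z)
Q(45)/2406 = (64 + 45)/2406 = 109*(1/2406) = 109/2406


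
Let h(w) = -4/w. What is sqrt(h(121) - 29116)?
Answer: 4*I*sqrt(220190)/11 ≈ 170.63*I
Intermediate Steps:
sqrt(h(121) - 29116) = sqrt(-4/121 - 29116) = sqrt(-3523040/121) = 4*I*sqrt(220190)/11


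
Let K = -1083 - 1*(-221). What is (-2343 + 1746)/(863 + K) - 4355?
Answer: -4952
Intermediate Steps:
K = -862 (K = -1083 + 221 = -862)
(-2343 + 1746)/(863 + K) - 4355 = (-2343 + 1746)/(863 - 862) - 4355 = -597/1 - 4355 = -597*1 - 4355 = -597 - 4355 = -4952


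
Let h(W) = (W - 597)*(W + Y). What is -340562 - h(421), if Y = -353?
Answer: -328594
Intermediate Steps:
h(W) = (-597 + W)*(-353 + W) (h(W) = (W - 597)*(W - 353) = (-597 + W)*(-353 + W))
-340562 - h(421) = -340562 - (210741 + 421² - 950*421) = -340562 - (210741 + 177241 - 399950) = -340562 - 1*(-11968) = -340562 + 11968 = -328594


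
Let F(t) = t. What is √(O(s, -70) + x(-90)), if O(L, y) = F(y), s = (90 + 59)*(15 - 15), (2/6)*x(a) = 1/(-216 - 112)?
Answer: I*√1882966/164 ≈ 8.3671*I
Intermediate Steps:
x(a) = -3/328 (x(a) = 3/(-216 - 112) = 3/(-328) = 3*(-1/328) = -3/328)
s = 0 (s = 149*0 = 0)
O(L, y) = y
√(O(s, -70) + x(-90)) = √(-70 - 3/328) = √(-22963/328) = I*√1882966/164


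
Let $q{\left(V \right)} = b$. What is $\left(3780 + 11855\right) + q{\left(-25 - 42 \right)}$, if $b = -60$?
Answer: $15575$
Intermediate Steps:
$q{\left(V \right)} = -60$
$\left(3780 + 11855\right) + q{\left(-25 - 42 \right)} = \left(3780 + 11855\right) - 60 = 15635 - 60 = 15575$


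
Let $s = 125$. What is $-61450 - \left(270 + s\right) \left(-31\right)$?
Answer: $-49205$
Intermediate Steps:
$-61450 - \left(270 + s\right) \left(-31\right) = -61450 - \left(270 + 125\right) \left(-31\right) = -61450 - 395 \left(-31\right) = -61450 - -12245 = -61450 + 12245 = -49205$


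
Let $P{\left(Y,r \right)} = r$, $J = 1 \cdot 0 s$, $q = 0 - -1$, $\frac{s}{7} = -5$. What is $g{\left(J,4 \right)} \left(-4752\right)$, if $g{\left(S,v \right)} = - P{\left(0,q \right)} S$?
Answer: $0$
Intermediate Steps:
$s = -35$ ($s = 7 \left(-5\right) = -35$)
$q = 1$ ($q = 0 + 1 = 1$)
$J = 0$ ($J = 1 \cdot 0 \left(-35\right) = 0 \left(-35\right) = 0$)
$g{\left(S,v \right)} = - S$ ($g{\left(S,v \right)} = \left(-1\right) 1 S = - S$)
$g{\left(J,4 \right)} \left(-4752\right) = \left(-1\right) 0 \left(-4752\right) = 0 \left(-4752\right) = 0$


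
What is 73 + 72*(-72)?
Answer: -5111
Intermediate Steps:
73 + 72*(-72) = 73 - 5184 = -5111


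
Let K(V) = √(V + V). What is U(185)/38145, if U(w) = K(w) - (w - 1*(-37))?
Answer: -74/12715 + √370/38145 ≈ -0.0053156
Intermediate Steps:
K(V) = √2*√V (K(V) = √(2*V) = √2*√V)
U(w) = -37 - w + √2*√w (U(w) = √2*√w - (w - 1*(-37)) = √2*√w - (w + 37) = √2*√w - (37 + w) = √2*√w + (-37 - w) = -37 - w + √2*√w)
U(185)/38145 = (-37 - 1*185 + √2*√185)/38145 = (-37 - 185 + √370)*(1/38145) = (-222 + √370)*(1/38145) = -74/12715 + √370/38145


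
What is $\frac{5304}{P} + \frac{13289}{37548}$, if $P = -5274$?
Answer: $- \frac{7170467}{11001564} \approx -0.65177$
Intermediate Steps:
$\frac{5304}{P} + \frac{13289}{37548} = \frac{5304}{-5274} + \frac{13289}{37548} = 5304 \left(- \frac{1}{5274}\right) + 13289 \cdot \frac{1}{37548} = - \frac{884}{879} + \frac{13289}{37548} = - \frac{7170467}{11001564}$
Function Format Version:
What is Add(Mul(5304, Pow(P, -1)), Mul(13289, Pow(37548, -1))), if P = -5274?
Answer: Rational(-7170467, 11001564) ≈ -0.65177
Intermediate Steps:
Add(Mul(5304, Pow(P, -1)), Mul(13289, Pow(37548, -1))) = Add(Mul(5304, Pow(-5274, -1)), Mul(13289, Pow(37548, -1))) = Add(Mul(5304, Rational(-1, 5274)), Mul(13289, Rational(1, 37548))) = Add(Rational(-884, 879), Rational(13289, 37548)) = Rational(-7170467, 11001564)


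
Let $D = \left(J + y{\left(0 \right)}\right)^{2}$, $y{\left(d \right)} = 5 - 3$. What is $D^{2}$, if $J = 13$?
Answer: $50625$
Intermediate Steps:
$y{\left(d \right)} = 2$ ($y{\left(d \right)} = 5 - 3 = 2$)
$D = 225$ ($D = \left(13 + 2\right)^{2} = 15^{2} = 225$)
$D^{2} = 225^{2} = 50625$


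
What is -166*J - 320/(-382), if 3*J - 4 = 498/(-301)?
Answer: -22239956/172473 ≈ -128.95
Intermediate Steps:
J = 706/903 (J = 4/3 + (498/(-301))/3 = 4/3 + (498*(-1/301))/3 = 4/3 + (⅓)*(-498/301) = 4/3 - 166/301 = 706/903 ≈ 0.78184)
-166*J - 320/(-382) = -166*706/903 - 320/(-382) = -117196/903 - 320*(-1/382) = -117196/903 + 160/191 = -22239956/172473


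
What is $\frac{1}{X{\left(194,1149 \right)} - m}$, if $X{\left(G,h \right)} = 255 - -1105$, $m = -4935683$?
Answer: $\frac{1}{4937043} \approx 2.0255 \cdot 10^{-7}$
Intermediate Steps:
$X{\left(G,h \right)} = 1360$ ($X{\left(G,h \right)} = 255 + 1105 = 1360$)
$\frac{1}{X{\left(194,1149 \right)} - m} = \frac{1}{1360 - -4935683} = \frac{1}{1360 + 4935683} = \frac{1}{4937043}$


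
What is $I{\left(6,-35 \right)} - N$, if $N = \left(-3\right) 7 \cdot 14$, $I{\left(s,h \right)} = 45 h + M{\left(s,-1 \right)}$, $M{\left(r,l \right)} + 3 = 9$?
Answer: $-1275$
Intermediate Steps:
$M{\left(r,l \right)} = 6$ ($M{\left(r,l \right)} = -3 + 9 = 6$)
$I{\left(s,h \right)} = 6 + 45 h$ ($I{\left(s,h \right)} = 45 h + 6 = 6 + 45 h$)
$N = -294$ ($N = \left(-21\right) 14 = -294$)
$I{\left(6,-35 \right)} - N = \left(6 + 45 \left(-35\right)\right) - -294 = \left(6 - 1575\right) + 294 = -1569 + 294 = -1275$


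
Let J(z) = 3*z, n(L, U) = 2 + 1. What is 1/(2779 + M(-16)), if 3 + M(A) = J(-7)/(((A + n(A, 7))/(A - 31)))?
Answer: 13/35101 ≈ 0.00037036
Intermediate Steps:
n(L, U) = 3
M(A) = -3 - 21*(-31 + A)/(3 + A) (M(A) = -3 + (3*(-7))/(((A + 3)/(A - 31))) = -3 - 21*(-31 + A)/(3 + A))
1/(2779 + M(-16)) = 1/(2779 + 6*(107 - 4*(-16))/(3 - 16)) = 1/(2779 + 6*(107 + 64)/(-13)) = 1/(2779 + 6*(-1/13)*171) = 1/(2779 - 1026/13) = 1/(35101/13) = 13/35101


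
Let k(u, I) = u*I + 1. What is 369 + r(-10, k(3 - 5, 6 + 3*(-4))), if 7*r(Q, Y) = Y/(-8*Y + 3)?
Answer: 260870/707 ≈ 368.98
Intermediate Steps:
k(u, I) = 1 + I*u (k(u, I) = I*u + 1 = 1 + I*u)
r(Q, Y) = Y/(7*(3 - 8*Y)) (r(Q, Y) = (Y/(-8*Y + 3))/7 = (Y/(3 - 8*Y))/7 = Y/(7*(3 - 8*Y)))
369 + r(-10, k(3 - 5, 6 + 3*(-4))) = 369 - (1 + (6 + 3*(-4))*(3 - 5))/(-21 + 56*(1 + (6 + 3*(-4))*(3 - 5))) = 369 - (1 + (6 - 12)*(-2))/(-21 + 56*(1 + (6 - 12)*(-2))) = 369 - (1 - 6*(-2))/(-21 + 56*(1 - 6*(-2))) = 369 - (1 + 12)/(-21 + 56*(1 + 12)) = 369 - 1*13/(-21 + 56*13) = 369 - 1*13/(-21 + 728) = 369 - 1*13/707 = 369 - 1*13*1/707 = 369 - 13/707 = 260870/707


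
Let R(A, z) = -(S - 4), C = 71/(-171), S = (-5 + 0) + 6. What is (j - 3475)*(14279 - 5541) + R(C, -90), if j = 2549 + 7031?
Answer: 53345493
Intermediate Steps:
S = 1 (S = -5 + 6 = 1)
C = -71/171 (C = 71*(-1/171) = -71/171 ≈ -0.41520)
R(A, z) = 3 (R(A, z) = -(1 - 4) = -1*(-3) = 3)
j = 9580
(j - 3475)*(14279 - 5541) + R(C, -90) = (9580 - 3475)*(14279 - 5541) + 3 = 6105*8738 + 3 = 53345490 + 3 = 53345493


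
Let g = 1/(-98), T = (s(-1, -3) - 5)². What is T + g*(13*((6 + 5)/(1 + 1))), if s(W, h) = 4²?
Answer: 23573/196 ≈ 120.27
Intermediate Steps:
s(W, h) = 16
T = 121 (T = (16 - 5)² = 11² = 121)
g = -1/98 ≈ -0.010204
T + g*(13*((6 + 5)/(1 + 1))) = 121 - 13*(6 + 5)/(1 + 1)/98 = 121 - 13*11/2/98 = 121 - 13*11*(½)/98 = 121 - 13*11/(98*2) = 121 - 1/98*143/2 = 121 - 143/196 = 23573/196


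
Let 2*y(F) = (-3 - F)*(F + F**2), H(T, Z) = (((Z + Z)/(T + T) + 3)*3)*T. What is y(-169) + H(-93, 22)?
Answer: 2355765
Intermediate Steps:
H(T, Z) = T*(9 + 3*Z/T) (H(T, Z) = (((2*Z)/((2*T)) + 3)*3)*T = (((2*Z)*(1/(2*T)) + 3)*3)*T = ((Z/T + 3)*3)*T = ((3 + Z/T)*3)*T = (9 + 3*Z/T)*T = T*(9 + 3*Z/T))
y(F) = (-3 - F)*(F + F**2)/2 (y(F) = ((-3 - F)*(F + F**2))/2 = (-3 - F)*(F + F**2)/2)
y(-169) + H(-93, 22) = -1/2*(-169)*(3 + (-169)**2 + 4*(-169)) + (3*22 + 9*(-93)) = -1/2*(-169)*(3 + 28561 - 676) + (66 - 837) = -1/2*(-169)*27888 - 771 = 2356536 - 771 = 2355765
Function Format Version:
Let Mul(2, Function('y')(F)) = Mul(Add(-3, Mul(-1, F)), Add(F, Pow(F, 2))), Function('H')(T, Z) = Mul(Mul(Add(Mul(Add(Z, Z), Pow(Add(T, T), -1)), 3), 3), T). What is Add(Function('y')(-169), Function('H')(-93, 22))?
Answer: 2355765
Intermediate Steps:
Function('H')(T, Z) = Mul(T, Add(9, Mul(3, Z, Pow(T, -1)))) (Function('H')(T, Z) = Mul(Mul(Add(Mul(Mul(2, Z), Pow(Mul(2, T), -1)), 3), 3), T) = Mul(Mul(Add(Mul(Mul(2, Z), Mul(Rational(1, 2), Pow(T, -1))), 3), 3), T) = Mul(Mul(Add(Mul(Z, Pow(T, -1)), 3), 3), T) = Mul(Mul(Add(3, Mul(Z, Pow(T, -1))), 3), T) = Mul(Add(9, Mul(3, Z, Pow(T, -1))), T) = Mul(T, Add(9, Mul(3, Z, Pow(T, -1)))))
Function('y')(F) = Mul(Rational(1, 2), Add(-3, Mul(-1, F)), Add(F, Pow(F, 2))) (Function('y')(F) = Mul(Rational(1, 2), Mul(Add(-3, Mul(-1, F)), Add(F, Pow(F, 2)))) = Mul(Rational(1, 2), Add(-3, Mul(-1, F)), Add(F, Pow(F, 2))))
Add(Function('y')(-169), Function('H')(-93, 22)) = Add(Mul(Rational(-1, 2), -169, Add(3, Pow(-169, 2), Mul(4, -169))), Add(Mul(3, 22), Mul(9, -93))) = Add(Mul(Rational(-1, 2), -169, Add(3, 28561, -676)), Add(66, -837)) = Add(Mul(Rational(-1, 2), -169, 27888), -771) = Add(2356536, -771) = 2355765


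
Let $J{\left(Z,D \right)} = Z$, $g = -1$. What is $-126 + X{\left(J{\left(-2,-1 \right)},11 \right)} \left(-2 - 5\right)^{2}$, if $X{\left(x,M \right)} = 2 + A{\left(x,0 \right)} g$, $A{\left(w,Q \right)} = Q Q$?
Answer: $-28$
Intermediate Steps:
$A{\left(w,Q \right)} = Q^{2}$
$X{\left(x,M \right)} = 2$ ($X{\left(x,M \right)} = 2 + 0^{2} \left(-1\right) = 2 + 0 \left(-1\right) = 2 + 0 = 2$)
$-126 + X{\left(J{\left(-2,-1 \right)},11 \right)} \left(-2 - 5\right)^{2} = -126 + 2 \left(-2 - 5\right)^{2} = -126 + 2 \left(-7\right)^{2} = -126 + 2 \cdot 49 = -126 + 98 = -28$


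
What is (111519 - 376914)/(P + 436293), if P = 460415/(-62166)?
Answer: -16498545570/27122130223 ≈ -0.60831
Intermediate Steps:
P = -460415/62166 (P = 460415*(-1/62166) = -460415/62166 ≈ -7.4062)
(111519 - 376914)/(P + 436293) = (111519 - 376914)/(-460415/62166 + 436293) = -265395/27122130223/62166 = -265395*62166/27122130223 = -16498545570/27122130223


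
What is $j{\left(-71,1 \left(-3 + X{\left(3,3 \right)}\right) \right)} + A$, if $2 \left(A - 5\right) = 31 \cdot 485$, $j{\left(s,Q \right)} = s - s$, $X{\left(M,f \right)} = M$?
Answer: $\frac{15045}{2} \approx 7522.5$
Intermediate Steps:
$j{\left(s,Q \right)} = 0$
$A = \frac{15045}{2}$ ($A = 5 + \frac{31 \cdot 485}{2} = 5 + \frac{1}{2} \cdot 15035 = 5 + \frac{15035}{2} = \frac{15045}{2} \approx 7522.5$)
$j{\left(-71,1 \left(-3 + X{\left(3,3 \right)}\right) \right)} + A = 0 + \frac{15045}{2} = \frac{15045}{2}$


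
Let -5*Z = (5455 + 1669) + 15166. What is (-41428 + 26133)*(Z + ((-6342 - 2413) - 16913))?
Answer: 460777170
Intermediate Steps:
Z = -4458 (Z = -((5455 + 1669) + 15166)/5 = -(7124 + 15166)/5 = -⅕*22290 = -4458)
(-41428 + 26133)*(Z + ((-6342 - 2413) - 16913)) = (-41428 + 26133)*(-4458 + ((-6342 - 2413) - 16913)) = -15295*(-4458 + (-8755 - 16913)) = -15295*(-4458 - 25668) = -15295*(-30126) = 460777170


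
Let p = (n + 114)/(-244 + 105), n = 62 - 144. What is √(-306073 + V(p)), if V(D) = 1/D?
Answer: 15*I*√87062/8 ≈ 553.24*I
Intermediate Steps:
n = -82
p = -32/139 (p = (-82 + 114)/(-244 + 105) = 32/(-139) = 32*(-1/139) = -32/139 ≈ -0.23022)
√(-306073 + V(p)) = √(-306073 + 1/(-32/139)) = √(-306073 - 139/32) = √(-9794475/32) = 15*I*√87062/8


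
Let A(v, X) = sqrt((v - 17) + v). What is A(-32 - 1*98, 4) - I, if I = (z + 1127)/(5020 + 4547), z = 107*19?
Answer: -3160/9567 + I*sqrt(277) ≈ -0.3303 + 16.643*I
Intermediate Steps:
z = 2033
A(v, X) = sqrt(-17 + 2*v) (A(v, X) = sqrt((-17 + v) + v) = sqrt(-17 + 2*v))
I = 3160/9567 (I = (2033 + 1127)/(5020 + 4547) = 3160/9567 ≈ 0.33030)
A(-32 - 1*98, 4) - I = sqrt(-17 + 2*(-32 - 1*98)) - 1*3160/9567 = sqrt(-17 + 2*(-32 - 98)) - 3160/9567 = sqrt(-17 + 2*(-130)) - 3160/9567 = sqrt(-17 - 260) - 3160/9567 = sqrt(-277) - 3160/9567 = I*sqrt(277) - 3160/9567 = -3160/9567 + I*sqrt(277)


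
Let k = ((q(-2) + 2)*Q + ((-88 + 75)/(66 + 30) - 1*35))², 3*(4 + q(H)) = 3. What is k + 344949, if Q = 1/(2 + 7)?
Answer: 28714492657/82944 ≈ 3.4619e+5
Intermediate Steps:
q(H) = -3 (q(H) = -4 + (⅓)*3 = -4 + 1 = -3)
Q = ⅑ (Q = 1/9 = ⅑ ≈ 0.11111)
k = 103042801/82944 (k = ((-3 + 2)*(⅑) + ((-88 + 75)/(66 + 30) - 1*35))² = (-1*⅑ + (-13/96 - 35))² = (-⅑ + (-13*1/96 - 35))² = (-⅑ + (-13/96 - 35))² = (-⅑ - 3373/96)² = (-10151/288)² = 103042801/82944 ≈ 1242.3)
k + 344949 = 103042801/82944 + 344949 = 28714492657/82944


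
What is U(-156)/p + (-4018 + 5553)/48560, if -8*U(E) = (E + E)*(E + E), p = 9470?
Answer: -57634163/45986320 ≈ -1.2533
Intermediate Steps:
U(E) = -E**2/2 (U(E) = -(E + E)*(E + E)/8 = -2*E*2*E/8 = -E**2/2)
U(-156)/p + (-4018 + 5553)/48560 = -1/2*(-156)**2/9470 + (-4018 + 5553)/48560 = -1/2*24336*(1/9470) + 1535*(1/48560) = -12168*1/9470 + 307/9712 = -6084/4735 + 307/9712 = -57634163/45986320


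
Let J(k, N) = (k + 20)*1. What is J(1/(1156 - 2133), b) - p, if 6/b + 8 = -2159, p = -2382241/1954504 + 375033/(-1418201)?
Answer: 58176689649523177/2708126298176008 ≈ 21.482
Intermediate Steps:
p = -4111500067073/2771879527304 (p = -2382241*1/1954504 + 375033*(-1/1418201) = -2382241/1954504 - 375033/1418201 = -4111500067073/2771879527304 ≈ -1.4833)
b = -6/2167 (b = 6/(-8 - 2159) = 6/(-2167) = 6*(-1/2167) = -6/2167 ≈ -0.0027688)
J(k, N) = 20 + k (J(k, N) = (20 + k)*1 = 20 + k)
J(1/(1156 - 2133), b) - p = (20 + 1/(1156 - 2133)) - 1*(-4111500067073/2771879527304) = (20 + 1/(-977)) + 4111500067073/2771879527304 = (20 - 1/977) + 4111500067073/2771879527304 = 19539/977 + 4111500067073/2771879527304 = 58176689649523177/2708126298176008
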